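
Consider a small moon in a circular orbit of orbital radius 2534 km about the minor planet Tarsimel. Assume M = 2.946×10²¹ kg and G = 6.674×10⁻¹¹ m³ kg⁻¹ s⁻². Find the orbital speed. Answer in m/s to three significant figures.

μ = GM = 6.674×10⁻¹¹ × 2.946×10²¹ = 1.966×10¹¹ m³/s².
r = 2534 km = 2.534×10⁶ m.
For a circular orbit v = √(μ/r) = √(1.966×10¹¹ / 2.534×10⁶) = √(7.759×10⁴) = 278.6 m/s.

v ≈ 279 m/s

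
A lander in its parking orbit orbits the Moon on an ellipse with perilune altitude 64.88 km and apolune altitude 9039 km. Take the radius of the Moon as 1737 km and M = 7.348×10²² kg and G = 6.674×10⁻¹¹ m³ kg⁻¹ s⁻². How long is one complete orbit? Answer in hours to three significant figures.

T ≈ 12.4 hours

μ = GM = 6.674×10⁻¹¹ × 7.348×10²² = 4.904×10¹² m³/s².
r_p = 1737 + 64.88 = 1801.9 km = 1.8019×10⁶ m.
r_a = 1737 + 9039 = 10776 km = 1.0776×10⁷ m.
Semi-major axis a = (r_p + r_a)/2 = (1801.9 + 10776)/2 = 6288.9 km = 6.289×10⁶ m.
By Kepler's third law T = 2π√(a³/μ) = 2π × 7.122×10³ = 4.475×10⁴ s.
= 12.43 hours.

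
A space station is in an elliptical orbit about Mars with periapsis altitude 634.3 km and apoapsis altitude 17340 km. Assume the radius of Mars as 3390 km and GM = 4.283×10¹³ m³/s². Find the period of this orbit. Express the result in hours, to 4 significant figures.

T ≈ 11.61 hours

r_p = 3390 + 634.3 = 4024.3 km = 4.0243×10⁶ m.
r_a = 3390 + 17340 = 20730 km = 2.0730×10⁷ m.
Semi-major axis a = (r_p + r_a)/2 = (4024.3 + 20730)/2 = 12377 km = 1.238×10⁷ m.
By Kepler's third law T = 2π√(a³/μ) = 2π × 6.654×10³ = 4.181×10⁴ s.
= 11.61 hours.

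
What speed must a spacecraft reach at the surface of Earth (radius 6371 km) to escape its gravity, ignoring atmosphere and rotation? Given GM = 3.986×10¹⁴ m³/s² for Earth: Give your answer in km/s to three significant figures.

r = R = 6.371×10⁶ m.
Escape speed v_esc = √(2μ/r) = √(2 × 3.986×10¹⁴ / 6.371×10⁶) = √(1.251×10⁸) = 11190 m/s.
= 11.19 km/s.

v_esc ≈ 11.2 km/s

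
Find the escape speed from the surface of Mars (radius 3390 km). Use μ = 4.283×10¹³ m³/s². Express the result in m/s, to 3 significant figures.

r = R = 3.390×10⁶ m.
Escape speed v_esc = √(2μ/r) = √(2 × 4.283×10¹³ / 3.390×10⁶) = √(2.527×10⁷) = 5027 m/s.

v_esc ≈ 5030 m/s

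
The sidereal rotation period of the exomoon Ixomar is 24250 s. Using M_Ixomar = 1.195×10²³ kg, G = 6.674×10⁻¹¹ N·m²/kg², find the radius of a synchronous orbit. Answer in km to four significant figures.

μ = GM = 6.674×10⁻¹¹ × 1.195×10²³ = 7.975×10¹² m³/s².
A synchronous orbit has period T, so by Kepler's third law a = (μT²/4π²)^(1/3).
μT²/4π² = 7.975×10¹² × (2.425×10⁴)² / 39.48 = 1.188×10²⁰ m³.
a = 4.916×10⁶ m = 4915.9 km.

r_sync ≈ 4916 km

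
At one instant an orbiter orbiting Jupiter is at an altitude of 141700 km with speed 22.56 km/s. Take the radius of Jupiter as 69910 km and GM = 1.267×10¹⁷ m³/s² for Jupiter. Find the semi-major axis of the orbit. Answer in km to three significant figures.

r = 69910 + 141700 = 2.1161×10⁵ km = 2.116×10⁸ m.
Vis-viva rearranged: 1/a = 2/r − v²/μ = 9.451×10⁻⁹ − 4.017×10⁻⁹ = 5.434×10⁻⁹ m⁻¹.
a = 1.840×10⁸ m = 1.8401×10⁵ km.

a ≈ 1.84×10⁵ km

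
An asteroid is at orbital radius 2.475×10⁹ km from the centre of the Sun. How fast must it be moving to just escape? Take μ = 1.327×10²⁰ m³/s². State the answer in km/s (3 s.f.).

r = 2.475×10⁹ km = 2.475×10¹² m.
Escape speed v_esc = √(2μ/r) = √(2 × 1.327×10²⁰ / 2.475×10¹²) = √(1.072×10⁸) = 10360 m/s.
= 10.36 km/s.

v_esc ≈ 10.4 km/s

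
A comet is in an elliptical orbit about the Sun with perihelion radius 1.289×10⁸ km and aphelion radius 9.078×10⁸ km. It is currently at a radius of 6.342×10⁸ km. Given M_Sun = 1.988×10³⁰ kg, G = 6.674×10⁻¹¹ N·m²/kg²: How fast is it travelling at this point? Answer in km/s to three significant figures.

μ = GM = 6.674×10⁻¹¹ × 1.988×10³⁰ = 1.327×10²⁰ m³/s².
Semi-major axis a = (r_p + r_a)/2 = 5.1835×10⁸ km = 5.184×10¹¹ m.
Vis-viva: v² = μ(2/r − 1/a) = 1.327×10²⁰ × (3.154×10⁻¹² − 1.929×10⁻¹²) = 1.624×10⁸ m²/s².
v = 12750 m/s = 12.75 km/s.

v ≈ 12.7 km/s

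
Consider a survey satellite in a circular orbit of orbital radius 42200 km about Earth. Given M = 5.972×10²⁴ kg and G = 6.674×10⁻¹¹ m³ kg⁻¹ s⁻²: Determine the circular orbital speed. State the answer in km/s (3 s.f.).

v ≈ 3.07 km/s

μ = GM = 6.674×10⁻¹¹ × 5.972×10²⁴ = 3.986×10¹⁴ m³/s².
r = 42200 km = 4.220×10⁷ m.
For a circular orbit v = √(μ/r) = √(3.986×10¹⁴ / 4.220×10⁷) = √(9.445×10⁶) = 3073 m/s.
That is 3.073 km/s.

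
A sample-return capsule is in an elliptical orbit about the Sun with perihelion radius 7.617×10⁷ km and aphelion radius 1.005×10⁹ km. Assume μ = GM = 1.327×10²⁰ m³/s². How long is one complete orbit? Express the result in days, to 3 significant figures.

T ≈ 2510 days

Semi-major axis a = (r_p + r_a)/2 = (7.6170×10⁷ + 1.0050×10⁹)/2 = 5.4058×10⁸ km = 5.406×10¹¹ m.
By Kepler's third law T = 2π√(a³/μ) = 2π × 3.450×10⁷ = 2.168×10⁸ s.
= 2509 days.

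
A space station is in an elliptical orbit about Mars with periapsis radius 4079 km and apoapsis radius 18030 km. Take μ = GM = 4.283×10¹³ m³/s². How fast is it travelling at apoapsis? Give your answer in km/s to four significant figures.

Semi-major axis a = (r_p + r_a)/2 = 11054 km = 1.105×10⁷ m.
Vis-viva: v² = μ(2/r − 1/a) = 4.283×10¹³ × (1.109×10⁻⁷ − 9.046×10⁻⁸) = 8.765×10⁵ m²/s².
v = 936.2 m/s = 0.9362 km/s.

v ≈ 0.9362 km/s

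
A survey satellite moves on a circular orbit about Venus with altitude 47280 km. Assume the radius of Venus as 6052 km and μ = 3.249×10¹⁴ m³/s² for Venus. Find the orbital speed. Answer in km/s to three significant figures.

r = 6052 + 47280 = 53332 km = 5.3332×10⁷ m.
For a circular orbit v = √(μ/r) = √(3.249×10¹⁴ / 5.333×10⁷) = √(6.092×10⁶) = 2468 m/s.
That is 2.468 km/s.

v ≈ 2.47 km/s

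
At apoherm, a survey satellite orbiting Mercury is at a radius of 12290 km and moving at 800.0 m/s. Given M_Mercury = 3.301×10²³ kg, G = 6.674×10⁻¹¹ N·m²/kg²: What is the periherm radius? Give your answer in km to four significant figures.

μ = GM = 6.674×10⁻¹¹ × 3.301×10²³ = 2.203×10¹³ m³/s².
r_a = 1.229×10⁷ m.
Specific energy ε = v²/2 − μ/r = -1.473×10⁶ J/kg, so a = −μ/(2ε) = 7.480×10⁶ m.
The apsides satisfy r_p + r_a = 2a, so the periherm radius is 2a − r_a = 2.671×10⁶ m = 2670.7 km.

periherm radius ≈ 2671 km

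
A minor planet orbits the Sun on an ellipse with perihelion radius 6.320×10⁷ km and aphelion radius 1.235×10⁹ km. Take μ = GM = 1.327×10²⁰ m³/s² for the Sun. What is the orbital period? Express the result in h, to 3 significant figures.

Semi-major axis a = (r_p + r_a)/2 = (6.3200×10⁷ + 1.2350×10⁹)/2 = 6.4910×10⁸ km = 6.491×10¹¹ m.
By Kepler's third law T = 2π√(a³/μ) = 2π × 4.540×10⁷ = 2.852×10⁸ s.
= 79230 h.

T ≈ 79200 h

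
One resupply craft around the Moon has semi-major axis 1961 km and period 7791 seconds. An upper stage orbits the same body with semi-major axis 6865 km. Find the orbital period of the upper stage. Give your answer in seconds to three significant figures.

T₂ ≈ 51000 seconds

Kepler's third law: T² ∝ a³, so T₂ = T₁ (a₂/a₁)^(3/2).
a₂/a₁ = 3.501, (a₂/a₁)^(3/2) = 6.550.
T₂ = 7791 × 6.550 = 51030 seconds.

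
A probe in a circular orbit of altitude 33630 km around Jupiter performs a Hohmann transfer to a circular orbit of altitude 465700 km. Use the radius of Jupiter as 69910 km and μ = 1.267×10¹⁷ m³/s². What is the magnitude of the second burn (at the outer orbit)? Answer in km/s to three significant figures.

r₁ = 69910 + 33630 = 103540 km = 1.0354×10⁸ m.
r₂ = 69910 + 465700 = 535610 km = 5.3561×10⁸ m.
Transfer ellipse a_t = (r₁ + r₂)/2 = 3.196×10⁸ m.
At r₁: circular v_c1 = √(μ/r₁) = 34980 m/s; transfer-perijove v_p = √[μ(2/r₁ − 1/a_t)] = 45290 m/s.
At r₂: circular v_c2 = √(μ/r₂) = 15380 m/s; transfer-apojove v_a = √[μ(2/r₂ − 1/a_t)] = 8755 m/s.
Δv₂ = v_c2 − v_a = 6626 m/s.
= 6.626 km/s.

Δv ≈ 6.63 km/s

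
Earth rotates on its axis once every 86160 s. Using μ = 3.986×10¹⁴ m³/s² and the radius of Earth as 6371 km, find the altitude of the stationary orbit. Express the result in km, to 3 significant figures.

h_sync ≈ 35800 km

A synchronous orbit has period T, so by Kepler's third law a = (μT²/4π²)^(1/3).
μT²/4π² = 3.986×10¹⁴ × (8.616×10⁴)² / 39.48 = 7.495×10²² m³.
a = 4.216×10⁷ m = 42163 km.
Altitude h = a − R = 42163 − 6371 = 35792 km.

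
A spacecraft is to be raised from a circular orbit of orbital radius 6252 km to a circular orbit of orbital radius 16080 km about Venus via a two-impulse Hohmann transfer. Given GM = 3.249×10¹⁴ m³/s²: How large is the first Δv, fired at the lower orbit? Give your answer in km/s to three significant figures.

Δv ≈ 1.44 km/s

r₁ = 6252 km = 6.252×10⁶ m.
r₂ = 16080 km = 1.608×10⁷ m.
Transfer ellipse a_t = (r₁ + r₂)/2 = 1.117×10⁷ m.
At r₁: circular v_c1 = √(μ/r₁) = 7209 m/s; transfer-periapsis v_p = √[μ(2/r₁ − 1/a_t)] = 8651 m/s.
Δv₁ = v_p − v_c1 = 1442 m/s.
= 1.442 km/s.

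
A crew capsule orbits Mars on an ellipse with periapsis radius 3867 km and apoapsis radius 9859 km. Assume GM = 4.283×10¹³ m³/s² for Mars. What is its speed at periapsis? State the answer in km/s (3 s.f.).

Semi-major axis a = (r_p + r_a)/2 = 6863.0 km = 6.863×10⁶ m.
Vis-viva: v² = μ(2/r − 1/a) = 4.283×10¹³ × (5.172×10⁻⁷ − 1.457×10⁻⁷) = 1.591×10⁷ m²/s².
v = 3989 m/s = 3.989 km/s.

v ≈ 3.99 km/s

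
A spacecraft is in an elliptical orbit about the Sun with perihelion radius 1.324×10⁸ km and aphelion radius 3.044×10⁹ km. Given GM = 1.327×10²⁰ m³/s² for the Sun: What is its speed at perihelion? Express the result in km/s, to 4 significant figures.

v ≈ 43.83 km/s

Semi-major axis a = (r_p + r_a)/2 = 1.5882×10⁹ km = 1.588×10¹² m.
Vis-viva: v² = μ(2/r − 1/a) = 1.327×10²⁰ × (1.511×10⁻¹¹ − 6.296×10⁻¹³) = 1.921×10⁹ m²/s².
v = 43830 m/s = 43.83 km/s.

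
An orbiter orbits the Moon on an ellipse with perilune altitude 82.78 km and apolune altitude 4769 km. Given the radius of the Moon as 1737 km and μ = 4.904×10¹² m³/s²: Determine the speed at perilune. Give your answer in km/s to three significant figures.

r_p = 1737 + 82.78 = 1819.8 km = 1.8198×10⁶ m.
r_a = 1737 + 4769 = 6506.0 km = 6.5060×10⁶ m.
Semi-major axis a = (r_p + r_a)/2 = 4162.9 km = 4.163×10⁶ m.
Vis-viva: v² = μ(2/r − 1/a) = 4.904×10¹² × (1.099×10⁻⁶ − 2.402×10⁻⁷) = 4.212×10⁶ m²/s².
v = 2052 m/s = 2.052 km/s.

v ≈ 2.05 km/s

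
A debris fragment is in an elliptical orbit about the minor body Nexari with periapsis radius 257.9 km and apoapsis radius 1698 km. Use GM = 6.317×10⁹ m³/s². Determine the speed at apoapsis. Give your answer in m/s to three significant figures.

v ≈ 31.3 m/s

Semi-major axis a = (r_p + r_a)/2 = 977.95 km = 9.780×10⁵ m.
Vis-viva: v² = μ(2/r − 1/a) = 6.317×10⁹ × (1.178×10⁻⁶ − 1.023×10⁻⁶) = 9.811×10² m²/s².
v = 31.32 m/s.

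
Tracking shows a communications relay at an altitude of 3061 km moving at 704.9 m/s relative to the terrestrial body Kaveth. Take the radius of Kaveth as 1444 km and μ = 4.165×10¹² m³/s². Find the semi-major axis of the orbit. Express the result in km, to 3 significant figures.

r = 1444 + 3061 = 4505.0 km = 4.505×10⁶ m.
Specific orbital energy ε = v²/2 − μ/r = (704.9)²/2 − 4.165×10¹²/4.505×10⁶ = -6.761×10⁵ J/kg.
Since ε = −μ/(2a), a = −μ/(2ε) = 3.080×10⁶ m = 3080.2 km.

a ≈ 3080 km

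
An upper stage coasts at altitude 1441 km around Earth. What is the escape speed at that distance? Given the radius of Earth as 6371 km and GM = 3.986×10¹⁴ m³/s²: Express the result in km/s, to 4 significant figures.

v_esc ≈ 10.10 km/s

r = 6371 + 1441 = 7812.0 km = 7.8120×10⁶ m.
Escape speed v_esc = √(2μ/r) = √(2 × 3.986×10¹⁴ / 7.812×10⁶) = √(1.020×10⁸) = 10100 m/s.
= 10.10 km/s.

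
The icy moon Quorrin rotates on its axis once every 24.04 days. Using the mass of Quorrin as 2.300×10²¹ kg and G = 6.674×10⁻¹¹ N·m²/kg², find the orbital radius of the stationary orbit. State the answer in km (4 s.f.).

r_sync ≈ 25600 km

μ = GM = 6.674×10⁻¹¹ × 2.300×10²¹ = 1.535×10¹¹ m³/s².
T = 24.04 days = 2.077×10⁶ s.
A synchronous orbit has period T, so by Kepler's third law a = (μT²/4π²)^(1/3).
μT²/4π² = 1.535×10¹¹ × (2.077×10⁶)² / 39.48 = 1.677×10²² m³.
a = 2.560×10⁷ m = 25599 km.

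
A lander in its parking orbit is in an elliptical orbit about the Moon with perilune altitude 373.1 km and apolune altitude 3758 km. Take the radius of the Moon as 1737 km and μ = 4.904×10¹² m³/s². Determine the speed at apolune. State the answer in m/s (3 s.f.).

v ≈ 704 m/s

r_p = 1737 + 373.1 = 2110.1 km = 2.1101×10⁶ m.
r_a = 1737 + 3758 = 5495.0 km = 5.4950×10⁶ m.
Semi-major axis a = (r_p + r_a)/2 = 3802.6 km = 3.803×10⁶ m.
Vis-viva: v² = μ(2/r − 1/a) = 4.904×10¹² × (3.640×10⁻⁷ − 2.630×10⁻⁷) = 4.952×10⁵ m²/s².
v = 703.7 m/s.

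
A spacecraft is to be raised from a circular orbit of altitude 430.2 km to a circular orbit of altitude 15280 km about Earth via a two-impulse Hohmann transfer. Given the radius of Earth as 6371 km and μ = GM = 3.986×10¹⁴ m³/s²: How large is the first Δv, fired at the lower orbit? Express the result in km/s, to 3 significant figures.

Δv ≈ 1.79 km/s

r₁ = 6371 + 430.2 = 6801.2 km = 6.8012×10⁶ m.
r₂ = 6371 + 15280 = 21651 km = 2.1651×10⁷ m.
Transfer ellipse a_t = (r₁ + r₂)/2 = 1.423×10⁷ m.
At r₁: circular v_c1 = √(μ/r₁) = 7656 m/s; transfer-perigee v_p = √[μ(2/r₁ − 1/a_t)] = 9444 m/s.
Δv₁ = v_p − v_c1 = 1789 m/s.
= 1.789 km/s.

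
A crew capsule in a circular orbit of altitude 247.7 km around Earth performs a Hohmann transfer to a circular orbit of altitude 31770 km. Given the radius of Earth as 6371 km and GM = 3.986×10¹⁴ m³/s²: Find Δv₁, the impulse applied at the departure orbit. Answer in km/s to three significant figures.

r₁ = 6371 + 247.7 = 6618.7 km = 6.6187×10⁶ m.
r₂ = 6371 + 31770 = 38141 km = 3.8141×10⁷ m.
Transfer ellipse a_t = (r₁ + r₂)/2 = 2.238×10⁷ m.
At r₁: circular v_c1 = √(μ/r₁) = 7760 m/s; transfer-perigee v_p = √[μ(2/r₁ − 1/a_t)] = 10130 m/s.
Δv₁ = v_p − v_c1 = 2371 m/s.
= 2.371 km/s.

Δv ≈ 2.37 km/s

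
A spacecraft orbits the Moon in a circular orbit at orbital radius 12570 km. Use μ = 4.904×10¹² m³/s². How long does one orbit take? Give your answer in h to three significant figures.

r = 12570 km = 1.257×10⁷ m.
Kepler's third law: T = 2π√(r³/μ) = 2π√((1.257×10⁷)³ / 4.904×10¹²).
r³/μ = 4.050×10⁸ s², so T = 2π × 2.012×10⁴ = 1.264×10⁵ s.
Converting: 1.264×10⁵ s ÷ 3600 = 35.12 h.

T ≈ 35.1 h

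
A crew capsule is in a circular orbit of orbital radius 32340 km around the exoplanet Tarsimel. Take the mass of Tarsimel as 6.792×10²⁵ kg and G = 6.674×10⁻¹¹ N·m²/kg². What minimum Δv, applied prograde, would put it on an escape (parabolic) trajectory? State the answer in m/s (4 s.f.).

μ = GM = 6.674×10⁻¹¹ × 6.792×10²⁵ = 4.533×10¹⁵ m³/s².
r = 32340 km = 3.234×10⁷ m.
Circular speed v_c = √(μ/r) = 11840 m/s.
Escape speed v_esc = √(2μ/r) = √2 × v_c = 16740 m/s.
Δv = v_esc − v_c = 4904 m/s.

Δv ≈ 4904 m/s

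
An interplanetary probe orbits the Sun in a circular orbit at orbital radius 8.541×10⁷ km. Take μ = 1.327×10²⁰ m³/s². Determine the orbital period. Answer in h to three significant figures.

T ≈ 3780 h

r = 8.541×10⁷ km = 8.541×10¹⁰ m.
Kepler's third law: T = 2π√(r³/μ) = 2π√((8.541×10¹⁰)³ / 1.327×10²⁰).
r³/μ = 4.695×10¹² s², so T = 2π × 2.167×10⁶ = 1.361×10⁷ s.
Converting: 1.361×10⁷ s ÷ 3600 = 3782 h.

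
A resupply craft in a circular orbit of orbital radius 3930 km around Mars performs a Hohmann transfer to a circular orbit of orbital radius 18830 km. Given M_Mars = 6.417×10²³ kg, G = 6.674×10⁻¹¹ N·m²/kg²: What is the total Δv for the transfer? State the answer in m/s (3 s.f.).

Δv_total ≈ 1570 m/s

μ = GM = 6.674×10⁻¹¹ × 6.417×10²³ = 4.283×10¹³ m³/s².
r₁ = 3930 km = 3.930×10⁶ m.
r₂ = 18830 km = 1.883×10⁷ m.
Transfer ellipse a_t = (r₁ + r₂)/2 = 1.138×10⁷ m.
At r₁: circular v_c1 = √(μ/r₁) = 3301 m/s; transfer-periapsis v_p = √[μ(2/r₁ − 1/a_t)] = 4246 m/s.
Δv₁ = v_p − v_c1 = 945.2 m/s.
At r₂: circular v_c2 = √(μ/r₂) = 1508 m/s; transfer-apoapsis v_a = √[μ(2/r₂ − 1/a_t)] = 886.3 m/s.
Δv₂ = v_c2 − v_a = 621.9 m/s.
Total Δv = Δv₁ + Δv₂ = 1567 m/s.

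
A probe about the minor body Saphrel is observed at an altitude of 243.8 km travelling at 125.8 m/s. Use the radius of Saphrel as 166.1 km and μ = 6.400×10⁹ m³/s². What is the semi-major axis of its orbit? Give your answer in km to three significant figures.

r = 166.1 + 243.8 = 409.90 km = 4.099×10⁵ m.
Specific orbital energy ε = v²/2 − μ/r = (125.8)²/2 − 6.400×10⁹/4.099×10⁵ = -7.701×10³ J/kg.
Since ε = −μ/(2a), a = −μ/(2ε) = 4.155×10⁵ m = 415.54 km.

a ≈ 416 km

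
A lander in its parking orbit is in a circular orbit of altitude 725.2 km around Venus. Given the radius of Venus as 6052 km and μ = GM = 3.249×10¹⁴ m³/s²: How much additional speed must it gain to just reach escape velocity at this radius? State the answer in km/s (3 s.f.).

r = 6052 + 725.2 = 6777.2 km = 6.7772×10⁶ m.
Circular speed v_c = √(μ/r) = 6924 m/s.
Escape speed v_esc = √(2μ/r) = √2 × v_c = 9792 m/s.
Δv = v_esc − v_c = 2868 m/s = 2.868 km/s.

Δv ≈ 2.87 km/s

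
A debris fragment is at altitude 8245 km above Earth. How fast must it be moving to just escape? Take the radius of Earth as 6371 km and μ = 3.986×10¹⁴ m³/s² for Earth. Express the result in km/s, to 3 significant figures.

v_esc ≈ 7.39 km/s

r = 6371 + 8245 = 14616 km = 1.4616×10⁷ m.
Escape speed v_esc = √(2μ/r) = √(2 × 3.986×10¹⁴ / 1.462×10⁷) = √(5.454×10⁷) = 7385 m/s.
= 7.385 km/s.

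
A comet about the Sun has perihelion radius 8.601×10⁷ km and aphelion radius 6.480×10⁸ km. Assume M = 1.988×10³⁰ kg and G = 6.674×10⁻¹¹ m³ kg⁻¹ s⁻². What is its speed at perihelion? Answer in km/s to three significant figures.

v ≈ 52.2 km/s

μ = GM = 6.674×10⁻¹¹ × 1.988×10³⁰ = 1.327×10²⁰ m³/s².
Semi-major axis a = (r_p + r_a)/2 = 3.6700×10⁸ km = 3.670×10¹¹ m.
Vis-viva: v² = μ(2/r − 1/a) = 1.327×10²⁰ × (2.325×10⁻¹¹ − 2.725×10⁻¹²) = 2.724×10⁹ m²/s².
v = 52190 m/s = 52.19 km/s.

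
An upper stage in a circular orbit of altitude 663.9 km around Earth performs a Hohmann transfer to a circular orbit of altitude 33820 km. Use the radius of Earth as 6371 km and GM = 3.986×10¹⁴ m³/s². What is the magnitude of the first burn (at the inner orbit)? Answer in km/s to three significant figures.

Δv ≈ 2.29 km/s

r₁ = 6371 + 663.9 = 7034.9 km = 7.0349×10⁶ m.
r₂ = 6371 + 33820 = 40191 km = 4.0191×10⁷ m.
Transfer ellipse a_t = (r₁ + r₂)/2 = 2.361×10⁷ m.
At r₁: circular v_c1 = √(μ/r₁) = 7527 m/s; transfer-perigee v_p = √[μ(2/r₁ − 1/a_t)] = 9820 m/s.
Δv₁ = v_p − v_c1 = 2293 m/s.
= 2.293 km/s.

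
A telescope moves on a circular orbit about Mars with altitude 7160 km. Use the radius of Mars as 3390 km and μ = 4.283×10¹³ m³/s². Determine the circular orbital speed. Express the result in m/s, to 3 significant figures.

v ≈ 2010 m/s

r = 3390 + 7160 = 10550 km = 1.0550×10⁷ m.
For a circular orbit v = √(μ/r) = √(4.283×10¹³ / 1.055×10⁷) = √(4.060×10⁶) = 2015 m/s.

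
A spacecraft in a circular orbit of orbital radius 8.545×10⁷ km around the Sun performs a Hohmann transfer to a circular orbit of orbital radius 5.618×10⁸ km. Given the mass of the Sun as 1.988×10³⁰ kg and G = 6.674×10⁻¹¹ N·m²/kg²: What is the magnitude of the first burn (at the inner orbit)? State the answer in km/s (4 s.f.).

μ = GM = 6.674×10⁻¹¹ × 1.988×10³⁰ = 1.327×10²⁰ m³/s².
r₁ = 8.545×10⁷ km = 8.545×10¹⁰ m.
r₂ = 5.618×10⁸ km = 5.618×10¹¹ m.
Transfer ellipse a_t = (r₁ + r₂)/2 = 3.236×10¹¹ m.
At r₁: circular v_c1 = √(μ/r₁) = 39400 m/s; transfer-perihelion v_p = √[μ(2/r₁ − 1/a_t)] = 51920 m/s.
Δv₁ = v_p − v_c1 = 12510 m/s.
= 12.51 km/s.

Δv ≈ 12.51 km/s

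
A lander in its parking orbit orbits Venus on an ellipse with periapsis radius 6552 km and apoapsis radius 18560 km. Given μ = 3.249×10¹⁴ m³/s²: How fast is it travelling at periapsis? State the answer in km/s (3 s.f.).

v ≈ 8.56 km/s

Semi-major axis a = (r_p + r_a)/2 = 12556 km = 1.256×10⁷ m.
Vis-viva: v² = μ(2/r − 1/a) = 3.249×10¹⁴ × (3.053×10⁻⁷ − 7.964×10⁻⁸) = 7.330×10⁷ m²/s².
v = 8562 m/s = 8.562 km/s.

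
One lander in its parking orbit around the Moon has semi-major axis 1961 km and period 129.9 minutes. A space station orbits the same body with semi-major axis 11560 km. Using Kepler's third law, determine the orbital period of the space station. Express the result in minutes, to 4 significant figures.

T₂ ≈ 1859 minutes

Kepler's third law: T² ∝ a³, so T₂ = T₁ (a₂/a₁)^(3/2).
a₂/a₁ = 5.895, (a₂/a₁)^(3/2) = 14.31.
T₂ = 129.9 × 14.31 = 1859 minutes.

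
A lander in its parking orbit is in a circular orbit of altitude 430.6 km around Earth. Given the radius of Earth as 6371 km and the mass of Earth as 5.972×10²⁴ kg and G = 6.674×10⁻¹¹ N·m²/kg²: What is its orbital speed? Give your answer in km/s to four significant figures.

μ = GM = 6.674×10⁻¹¹ × 5.972×10²⁴ = 3.986×10¹⁴ m³/s².
r = 6371 + 430.6 = 6801.6 km = 6.8016×10⁶ m.
For a circular orbit v = √(μ/r) = √(3.986×10¹⁴ / 6.802×10⁶) = √(5.860×10⁷) = 7655 m/s.
That is 7.655 km/s.

v ≈ 7.655 km/s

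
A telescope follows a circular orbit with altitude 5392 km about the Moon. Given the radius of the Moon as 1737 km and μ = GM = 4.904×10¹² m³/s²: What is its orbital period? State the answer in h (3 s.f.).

T ≈ 15.0 h

r = 1737 + 5392 = 7129.0 km = 7.1290×10⁶ m.
Kepler's third law: T = 2π√(r³/μ) = 2π√((7.129×10⁶)³ / 4.904×10¹²).
r³/μ = 7.388×10⁷ s², so T = 2π × 8.595×10³ = 5.401×10⁴ s.
Converting: 5.401×10⁴ s ÷ 3600 = 15.00 h.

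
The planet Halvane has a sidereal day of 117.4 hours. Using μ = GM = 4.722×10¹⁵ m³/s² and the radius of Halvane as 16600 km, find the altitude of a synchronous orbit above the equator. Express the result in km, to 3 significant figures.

h_sync ≈ 2.61×10⁵ km

T = 117.4 hours = 4.226×10⁵ s.
A synchronous orbit has period T, so by Kepler's third law a = (μT²/4π²)^(1/3).
μT²/4π² = 4.722×10¹⁵ × (4.226×10⁵)² / 39.48 = 2.137×10²⁵ m³.
a = 2.775×10⁸ m = 2.7748×10⁵ km.
Altitude h = a − R = 2.7748×10⁵ − 16600 = 2.6088×10⁵ km.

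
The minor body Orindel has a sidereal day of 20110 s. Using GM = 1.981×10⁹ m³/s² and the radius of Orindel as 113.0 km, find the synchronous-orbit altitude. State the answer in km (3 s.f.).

h_sync ≈ 160 km

A synchronous orbit has period T, so by Kepler's third law a = (μT²/4π²)^(1/3).
μT²/4π² = 1.981×10⁹ × (2.011×10⁴)² / 39.48 = 2.029×10¹⁶ m³.
a = 2.728×10⁵ m = 272.76 km.
Altitude h = a − R = 272.76 − 113.0 = 159.76 km.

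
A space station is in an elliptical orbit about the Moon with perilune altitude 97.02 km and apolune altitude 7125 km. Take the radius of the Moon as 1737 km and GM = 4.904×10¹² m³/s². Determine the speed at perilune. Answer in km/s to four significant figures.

r_p = 1737 + 97.02 = 1834.0 km = 1.8340×10⁶ m.
r_a = 1737 + 7125 = 8862.0 km = 8.8620×10⁶ m.
Semi-major axis a = (r_p + r_a)/2 = 5348.0 km = 5.348×10⁶ m.
Vis-viva: v² = μ(2/r − 1/a) = 4.904×10¹² × (1.091×10⁻⁶ − 1.870×10⁻⁷) = 4.431×10⁶ m²/s².
v = 2105 m/s = 2.105 km/s.

v ≈ 2.105 km/s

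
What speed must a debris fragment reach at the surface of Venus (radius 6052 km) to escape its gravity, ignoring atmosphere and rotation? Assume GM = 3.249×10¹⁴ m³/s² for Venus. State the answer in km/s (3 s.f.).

v_esc ≈ 10.4 km/s

r = R = 6.052×10⁶ m.
Escape speed v_esc = √(2μ/r) = √(2 × 3.249×10¹⁴ / 6.052×10⁶) = √(1.074×10⁸) = 10360 m/s.
= 10.36 km/s.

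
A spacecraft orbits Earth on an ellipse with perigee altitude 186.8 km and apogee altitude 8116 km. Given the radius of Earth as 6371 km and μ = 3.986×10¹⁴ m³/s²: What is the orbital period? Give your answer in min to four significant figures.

T ≈ 179.0 min

r_p = 6371 + 186.8 = 6557.8 km = 6.5578×10⁶ m.
r_a = 6371 + 8116 = 14487 km = 1.4487×10⁷ m.
Semi-major axis a = (r_p + r_a)/2 = (6557.8 + 14487)/2 = 10522 km = 1.052×10⁷ m.
By Kepler's third law T = 2π√(a³/μ) = 2π × 1.710×10³ = 1.074×10⁴ s.
= 179.0 min.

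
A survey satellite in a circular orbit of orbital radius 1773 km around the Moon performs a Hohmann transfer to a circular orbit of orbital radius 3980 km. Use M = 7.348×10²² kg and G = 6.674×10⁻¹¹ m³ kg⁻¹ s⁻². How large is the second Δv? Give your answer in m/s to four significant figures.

Δv ≈ 238.6 m/s

μ = GM = 6.674×10⁻¹¹ × 7.348×10²² = 4.904×10¹² m³/s².
r₁ = 1773 km = 1.773×10⁶ m.
r₂ = 3980 km = 3.980×10⁶ m.
Transfer ellipse a_t = (r₁ + r₂)/2 = 2.876×10⁶ m.
At r₁: circular v_c1 = √(μ/r₁) = 1663 m/s; transfer-perilune v_p = √[μ(2/r₁ − 1/a_t)] = 1956 m/s.
At r₂: circular v_c2 = √(μ/r₂) = 1110 m/s; transfer-apolune v_a = √[μ(2/r₂ − 1/a_t)] = 871.5 m/s.
Δv₂ = v_c2 − v_a = 238.6 m/s.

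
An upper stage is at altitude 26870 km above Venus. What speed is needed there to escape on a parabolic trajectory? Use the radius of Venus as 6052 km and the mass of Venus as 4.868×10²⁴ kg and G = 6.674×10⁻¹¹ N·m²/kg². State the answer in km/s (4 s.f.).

v_esc ≈ 4.443 km/s

μ = GM = 6.674×10⁻¹¹ × 4.868×10²⁴ = 3.249×10¹⁴ m³/s².
r = 6052 + 26870 = 32922 km = 3.2922×10⁷ m.
Escape speed v_esc = √(2μ/r) = √(2 × 3.249×10¹⁴ / 3.292×10⁷) = √(1.974×10⁷) = 4443 m/s.
= 4.443 km/s.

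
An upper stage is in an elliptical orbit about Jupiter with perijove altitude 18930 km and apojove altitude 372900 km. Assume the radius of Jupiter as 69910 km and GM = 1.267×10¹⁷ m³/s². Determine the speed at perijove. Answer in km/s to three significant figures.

v ≈ 48.7 km/s

r_p = 69910 + 18930 = 88840 km = 8.8840×10⁷ m.
r_a = 69910 + 372900 = 442810 km = 4.4281×10⁸ m.
Semi-major axis a = (r_p + r_a)/2 = 2.6582×10⁵ km = 2.658×10⁸ m.
Vis-viva: v² = μ(2/r − 1/a) = 1.267×10¹⁷ × (2.251×10⁻⁸ − 3.762×10⁻⁹) = 2.376×10⁹ m²/s².
v = 48740 m/s = 48.74 km/s.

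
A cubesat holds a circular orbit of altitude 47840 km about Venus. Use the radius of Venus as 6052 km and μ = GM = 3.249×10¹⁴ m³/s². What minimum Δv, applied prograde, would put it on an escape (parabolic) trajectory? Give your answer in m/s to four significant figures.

Δv ≈ 1017 m/s

r = 6052 + 47840 = 53892 km = 5.3892×10⁷ m.
Circular speed v_c = √(μ/r) = 2455 m/s.
Escape speed v_esc = √(2μ/r) = √2 × v_c = 3472 m/s.
Δv = v_esc − v_c = 1017 m/s.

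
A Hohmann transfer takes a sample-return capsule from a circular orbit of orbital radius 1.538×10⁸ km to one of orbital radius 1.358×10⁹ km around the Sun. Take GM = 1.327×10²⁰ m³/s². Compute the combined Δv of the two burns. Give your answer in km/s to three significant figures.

r₁ = 1.538×10⁸ km = 1.538×10¹¹ m.
r₂ = 1.358×10⁹ km = 1.358×10¹² m.
Transfer ellipse a_t = (r₁ + r₂)/2 = 7.559×10¹¹ m.
At r₁: circular v_c1 = √(μ/r₁) = 29370 m/s; transfer-perihelion v_p = √[μ(2/r₁ − 1/a_t)] = 39370 m/s.
Δv₁ = v_p − v_c1 = 9997 m/s.
At r₂: circular v_c2 = √(μ/r₂) = 9885 m/s; transfer-aphelion v_a = √[μ(2/r₂ − 1/a_t)] = 4459 m/s.
Δv₂ = v_c2 − v_a = 5426 m/s.
Total Δv = Δv₁ + Δv₂ = 15420 m/s = 15.42 km/s.

Δv_total ≈ 15.4 km/s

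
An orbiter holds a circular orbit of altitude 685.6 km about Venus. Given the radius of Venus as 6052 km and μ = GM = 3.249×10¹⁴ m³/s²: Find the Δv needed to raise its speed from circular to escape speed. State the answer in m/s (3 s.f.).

Δv ≈ 2880 m/s

r = 6052 + 685.6 = 6737.6 km = 6.7376×10⁶ m.
Circular speed v_c = √(μ/r) = 6944 m/s.
Escape speed v_esc = √(2μ/r) = √2 × v_c = 9821 m/s.
Δv = v_esc − v_c = 2876 m/s.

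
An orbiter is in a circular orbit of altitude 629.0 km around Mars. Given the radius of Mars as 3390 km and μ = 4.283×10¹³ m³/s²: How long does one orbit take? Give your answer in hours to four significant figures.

r = 3390 + 629.0 = 4019.0 km = 4.0190×10⁶ m.
Kepler's third law: T = 2π√(r³/μ) = 2π√((4.019×10⁶)³ / 4.283×10¹³).
r³/μ = 1.516×10⁶ s², so T = 2π × 1.231×10³ = 7.735×10³ s.
Converting: 7.735×10³ s ÷ 3600 = 2.149 hours.

T ≈ 2.149 hours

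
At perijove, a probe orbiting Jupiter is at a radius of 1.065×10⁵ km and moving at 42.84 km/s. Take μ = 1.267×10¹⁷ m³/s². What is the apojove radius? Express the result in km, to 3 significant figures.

r_p = 1.065×10⁸ m.
Specific energy ε = v²/2 − μ/r = -2.720×10⁸ J/kg, so a = −μ/(2ε) = 2.329×10⁸ m.
The apsides satisfy r_p + r_a = 2a, so the apojove radius is 2a − r_p = 3.592×10⁸ m = 3.5924×10⁵ km.

apojove radius ≈ 3.59×10⁵ km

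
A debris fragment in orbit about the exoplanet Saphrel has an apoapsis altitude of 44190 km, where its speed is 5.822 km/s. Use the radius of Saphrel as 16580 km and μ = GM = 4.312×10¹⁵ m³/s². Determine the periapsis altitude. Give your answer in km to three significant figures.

r_a = 16580 + 44190 = 60770 km = 6.077×10⁷ m.
Specific energy ε = v²/2 − μ/r = -5.401×10⁷ J/kg, so a = −μ/(2ε) = 3.992×10⁷ m.
The apsides satisfy r_p + r_a = 2a, so the periapsis radius is 2a − r_a = 1.907×10⁷ m = 19070 km.
Periapsis altitude = 19070 − 16580 = 2489.7 km.

periapsis altitude ≈ 2490 km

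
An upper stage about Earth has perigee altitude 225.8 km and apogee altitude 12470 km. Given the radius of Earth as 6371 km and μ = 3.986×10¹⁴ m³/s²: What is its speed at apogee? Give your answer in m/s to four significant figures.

v ≈ 3313 m/s

r_p = 6371 + 225.8 = 6596.8 km = 6.5968×10⁶ m.
r_a = 6371 + 12470 = 18841 km = 1.8841×10⁷ m.
Semi-major axis a = (r_p + r_a)/2 = 12719 km = 1.272×10⁷ m.
Vis-viva: v² = μ(2/r − 1/a) = 3.986×10¹⁴ × (1.062×10⁻⁷ − 7.862×10⁻⁸) = 1.097×10⁷ m²/s².
v = 3313 m/s.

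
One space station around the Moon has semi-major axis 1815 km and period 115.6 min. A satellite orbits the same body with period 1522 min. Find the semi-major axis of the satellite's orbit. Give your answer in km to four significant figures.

Kepler's third law: a³ ∝ T², so a₂ = a₁ (T₂/T₁)^(2/3).
T₂/T₁ = 13.17, (T₂/T₁)^(2/3) = 5.576.
a₂ = 1815 × 5.576 = 10120 km.

a₂ ≈ 10120 km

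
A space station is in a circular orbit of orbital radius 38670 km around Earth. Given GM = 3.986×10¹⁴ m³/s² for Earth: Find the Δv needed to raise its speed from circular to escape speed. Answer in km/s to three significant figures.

r = 38670 km = 3.867×10⁷ m.
Circular speed v_c = √(μ/r) = 3211 m/s.
Escape speed v_esc = √(2μ/r) = √2 × v_c = 4540 m/s.
Δv = v_esc − v_c = 1330 m/s = 1.330 km/s.

Δv ≈ 1.33 km/s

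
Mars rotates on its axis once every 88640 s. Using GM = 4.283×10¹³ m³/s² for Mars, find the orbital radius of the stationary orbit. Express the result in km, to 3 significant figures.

r_sync ≈ 20400 km

A synchronous orbit has period T, so by Kepler's third law a = (μT²/4π²)^(1/3).
μT²/4π² = 4.283×10¹³ × (8.864×10⁴)² / 39.48 = 8.524×10²¹ m³.
a = 2.043×10⁷ m = 20428 km.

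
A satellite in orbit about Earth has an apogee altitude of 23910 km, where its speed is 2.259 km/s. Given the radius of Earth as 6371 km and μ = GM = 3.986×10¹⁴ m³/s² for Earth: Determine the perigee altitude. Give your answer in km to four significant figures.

perigee altitude ≈ 909.9 km

r_a = 6371 + 23910 = 30281 km = 3.028×10⁷ m.
Specific energy ε = v²/2 − μ/r = -1.061×10⁷ J/kg, so a = −μ/(2ε) = 1.878×10⁷ m.
The apsides satisfy r_p + r_a = 2a, so the perigee radius is 2a − r_a = 7.281×10⁶ m = 7280.9 km.
Perigee altitude = 7280.9 − 6371 = 909.86 km.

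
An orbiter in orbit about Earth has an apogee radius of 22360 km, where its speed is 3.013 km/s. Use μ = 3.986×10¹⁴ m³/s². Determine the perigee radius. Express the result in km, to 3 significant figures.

perigee radius ≈ 7640 km

r_a = 2.236×10⁷ m.
Specific energy ε = v²/2 − μ/r = -1.329×10⁷ J/kg, so a = −μ/(2ε) = 1.500×10⁷ m.
The apsides satisfy r_p + r_a = 2a, so the perigee radius is 2a − r_a = 7.638×10⁶ m = 7638.4 km.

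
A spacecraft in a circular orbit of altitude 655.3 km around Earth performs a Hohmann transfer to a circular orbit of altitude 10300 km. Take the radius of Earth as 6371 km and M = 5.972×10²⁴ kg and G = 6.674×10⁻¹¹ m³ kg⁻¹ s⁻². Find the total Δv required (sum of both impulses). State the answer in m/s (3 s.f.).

μ = GM = 6.674×10⁻¹¹ × 5.972×10²⁴ = 3.986×10¹⁴ m³/s².
r₁ = 6371 + 655.3 = 7026.3 km = 7.0263×10⁶ m.
r₂ = 6371 + 10300 = 16671 km = 1.6671×10⁷ m.
Transfer ellipse a_t = (r₁ + r₂)/2 = 1.185×10⁷ m.
At r₁: circular v_c1 = √(μ/r₁) = 7532 m/s; transfer-perigee v_p = √[μ(2/r₁ − 1/a_t)] = 8934 m/s.
Δv₁ = v_p − v_c1 = 1402 m/s.
At r₂: circular v_c2 = √(μ/r₂) = 4890 m/s; transfer-apogee v_a = √[μ(2/r₂ − 1/a_t)] = 3765 m/s.
Δv₂ = v_c2 − v_a = 1124 m/s.
Total Δv = Δv₁ + Δv₂ = 2526 m/s.

Δv_total ≈ 2530 m/s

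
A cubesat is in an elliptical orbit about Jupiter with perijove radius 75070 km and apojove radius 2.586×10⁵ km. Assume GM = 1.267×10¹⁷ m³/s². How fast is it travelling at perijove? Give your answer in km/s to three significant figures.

Semi-major axis a = (r_p + r_a)/2 = 1.6684×10⁵ km = 1.668×10⁸ m.
Vis-viva: v² = μ(2/r − 1/a) = 1.267×10¹⁷ × (2.664×10⁻⁸ − 5.994×10⁻⁹) = 2.616×10⁹ m²/s².
v = 51150 m/s = 51.15 km/s.

v ≈ 51.1 km/s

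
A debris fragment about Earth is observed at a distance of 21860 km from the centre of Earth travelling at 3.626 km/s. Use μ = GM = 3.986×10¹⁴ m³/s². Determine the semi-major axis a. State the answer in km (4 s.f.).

a ≈ 17090 km

r = 2.186×10⁷ m.
Specific orbital energy ε = v²/2 − μ/r = (3626)²/2 − 3.986×10¹⁴/2.186×10⁷ = -1.166×10⁷ J/kg.
Since ε = −μ/(2a), a = −μ/(2ε) = 1.709×10⁷ m = 17092 km.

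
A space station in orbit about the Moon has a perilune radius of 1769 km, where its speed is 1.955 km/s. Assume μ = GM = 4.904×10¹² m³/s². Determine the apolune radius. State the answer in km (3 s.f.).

apolune radius ≈ 3930 km

r_p = 1.769×10⁶ m.
Specific energy ε = v²/2 − μ/r = -8.612×10⁵ J/kg, so a = −μ/(2ε) = 2.847×10⁶ m.
The apsides satisfy r_p + r_a = 2a, so the apolune radius is 2a − r_p = 3.926×10⁶ m = 3925.5 km.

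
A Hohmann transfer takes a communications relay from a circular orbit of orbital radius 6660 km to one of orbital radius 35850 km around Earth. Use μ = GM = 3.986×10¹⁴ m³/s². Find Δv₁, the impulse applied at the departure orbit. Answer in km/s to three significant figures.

Δv ≈ 2.31 km/s

r₁ = 6660 km = 6.660×10⁶ m.
r₂ = 35850 km = 3.585×10⁷ m.
Transfer ellipse a_t = (r₁ + r₂)/2 = 2.126×10⁷ m.
At r₁: circular v_c1 = √(μ/r₁) = 7736 m/s; transfer-perigee v_p = √[μ(2/r₁ − 1/a_t)] = 10050 m/s.
Δv₁ = v_p − v_c1 = 2311 m/s.
= 2.311 km/s.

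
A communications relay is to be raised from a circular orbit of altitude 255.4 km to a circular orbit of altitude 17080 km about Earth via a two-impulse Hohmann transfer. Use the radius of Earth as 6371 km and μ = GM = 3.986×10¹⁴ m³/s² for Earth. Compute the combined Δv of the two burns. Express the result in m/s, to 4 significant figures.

Δv_total ≈ 3315 m/s

r₁ = 6371 + 255.4 = 6626.4 km = 6.6264×10⁶ m.
r₂ = 6371 + 17080 = 23451 km = 2.3451×10⁷ m.
Transfer ellipse a_t = (r₁ + r₂)/2 = 1.504×10⁷ m.
At r₁: circular v_c1 = √(μ/r₁) = 7756 m/s; transfer-perigee v_p = √[μ(2/r₁ − 1/a_t)] = 9685 m/s.
Δv₁ = v_p − v_c1 = 1929 m/s.
At r₂: circular v_c2 = √(μ/r₂) = 4123 m/s; transfer-apogee v_a = √[μ(2/r₂ − 1/a_t)] = 2737 m/s.
Δv₂ = v_c2 − v_a = 1386 m/s.
Total Δv = Δv₁ + Δv₂ = 3315 m/s.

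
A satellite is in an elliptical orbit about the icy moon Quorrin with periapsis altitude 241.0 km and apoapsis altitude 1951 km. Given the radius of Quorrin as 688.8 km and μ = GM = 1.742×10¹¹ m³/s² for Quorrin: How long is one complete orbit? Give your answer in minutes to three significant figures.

r_p = 688.8 + 241.0 = 929.80 km = 9.2980×10⁵ m.
r_a = 688.8 + 1951 = 2639.8 km = 2.6398×10⁶ m.
Semi-major axis a = (r_p + r_a)/2 = (929.80 + 2639.8)/2 = 1784.8 km = 1.785×10⁶ m.
By Kepler's third law T = 2π√(a³/μ) = 2π × 5.713×10³ = 3.590×10⁴ s.
= 598.3 minutes.

T ≈ 598 minutes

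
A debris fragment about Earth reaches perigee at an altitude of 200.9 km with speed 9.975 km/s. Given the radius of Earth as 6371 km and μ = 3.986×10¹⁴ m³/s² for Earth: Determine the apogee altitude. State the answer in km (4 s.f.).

r_p = 6371 + 200.9 = 6571.9 km = 6.572×10⁶ m.
Specific energy ε = v²/2 − μ/r = -1.090×10⁷ J/kg, so a = −μ/(2ε) = 1.828×10⁷ m.
The apsides satisfy r_p + r_a = 2a, so the apogee radius is 2a − r_p = 2.999×10⁷ m = 29991 km.
Apogee altitude = 29991 − 6371 = 23620 km.

apogee altitude ≈ 23620 km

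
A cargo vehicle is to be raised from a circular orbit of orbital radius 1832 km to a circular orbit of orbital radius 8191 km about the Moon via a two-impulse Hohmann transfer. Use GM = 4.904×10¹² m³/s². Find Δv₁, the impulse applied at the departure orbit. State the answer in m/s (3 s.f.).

r₁ = 1832 km = 1.832×10⁶ m.
r₂ = 8191 km = 8.191×10⁶ m.
Transfer ellipse a_t = (r₁ + r₂)/2 = 5.012×10⁶ m.
At r₁: circular v_c1 = √(μ/r₁) = 1636 m/s; transfer-perilune v_p = √[μ(2/r₁ − 1/a_t)] = 2092 m/s.
Δv₁ = v_p − v_c1 = 455.6 m/s.

Δv ≈ 456 m/s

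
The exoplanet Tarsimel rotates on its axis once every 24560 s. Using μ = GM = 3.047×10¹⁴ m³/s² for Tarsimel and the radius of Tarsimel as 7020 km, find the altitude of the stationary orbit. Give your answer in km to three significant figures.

A synchronous orbit has period T, so by Kepler's third law a = (μT²/4π²)^(1/3).
μT²/4π² = 3.047×10¹⁴ × (2.456×10⁴)² / 39.48 = 4.656×10²¹ m³.
a = 1.670×10⁷ m = 16698 km.
Altitude h = a − R = 16698 − 7020 = 9677.7 km.

h_sync ≈ 9680 km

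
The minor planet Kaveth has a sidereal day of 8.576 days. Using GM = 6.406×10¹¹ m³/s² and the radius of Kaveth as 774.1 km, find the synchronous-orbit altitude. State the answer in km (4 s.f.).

T = 8.576 days = 7.410×10⁵ s.
A synchronous orbit has period T, so by Kepler's third law a = (μT²/4π²)^(1/3).
μT²/4π² = 6.406×10¹¹ × (7.410×10⁵)² / 39.48 = 8.909×10²¹ m³.
a = 2.073×10⁷ m = 20730 km.
Altitude h = a − R = 20730 − 774.1 = 19956 km.

h_sync ≈ 19960 km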